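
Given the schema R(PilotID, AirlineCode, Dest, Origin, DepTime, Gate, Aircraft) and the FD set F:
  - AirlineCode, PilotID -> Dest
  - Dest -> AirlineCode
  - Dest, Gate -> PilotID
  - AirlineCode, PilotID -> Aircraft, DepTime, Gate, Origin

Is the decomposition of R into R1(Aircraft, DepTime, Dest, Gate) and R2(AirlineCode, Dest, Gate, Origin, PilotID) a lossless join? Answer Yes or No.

The shared attributes are {Dest, Gate} and {Dest, Gate}⁺ = {Aircraft, AirlineCode, DepTime, Dest, Gate, Origin, PilotID}.
Since R1 ⊆ {Aircraft, AirlineCode, DepTime, Dest, Gate, Origin, PilotID}, the intersection is a superkey of R1; the decomposition is lossless.

Yes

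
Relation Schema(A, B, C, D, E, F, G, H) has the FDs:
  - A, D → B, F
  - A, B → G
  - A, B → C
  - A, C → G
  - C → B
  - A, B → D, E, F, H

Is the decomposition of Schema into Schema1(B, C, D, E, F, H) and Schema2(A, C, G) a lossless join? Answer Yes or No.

The shared attributes are {C} and {C}⁺ = {B, C}.
Neither Schema1 nor Schema2 is contained in that closure, so the decomposition is lossy.

No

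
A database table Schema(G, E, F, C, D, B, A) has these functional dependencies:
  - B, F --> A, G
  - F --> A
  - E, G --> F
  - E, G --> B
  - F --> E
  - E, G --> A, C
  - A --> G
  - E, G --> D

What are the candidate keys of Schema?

{F} is a candidate key since {F}⁺ = {A, B, C, D, E, F, G} covers every attribute.
{A, E} is a candidate key since {A, E}⁺ = {A, B, C, D, E, F, G} covers every attribute.
{E, G} is a candidate key since {E, G}⁺ = {A, B, C, D, E, F, G} covers every attribute.
No proper subset of any of these is a key, and no other minimal superkey exists.

{A, E}, {E, G}, {F}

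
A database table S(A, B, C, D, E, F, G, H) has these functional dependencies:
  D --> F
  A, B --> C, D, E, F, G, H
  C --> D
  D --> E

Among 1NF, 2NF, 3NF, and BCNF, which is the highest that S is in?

Candidate key: {A, B}. Prime attributes: {A, B}.
D --> F breaks BCNF: {D}⁺ = {D, E, F}, so {D} is not a superkey.
Because {F} is non-prime and the left side of D --> F is not a superkey, the relation is not in 3NF.
No non-prime attribute depends on a proper subset of any candidate key, so 2NF holds.

2NF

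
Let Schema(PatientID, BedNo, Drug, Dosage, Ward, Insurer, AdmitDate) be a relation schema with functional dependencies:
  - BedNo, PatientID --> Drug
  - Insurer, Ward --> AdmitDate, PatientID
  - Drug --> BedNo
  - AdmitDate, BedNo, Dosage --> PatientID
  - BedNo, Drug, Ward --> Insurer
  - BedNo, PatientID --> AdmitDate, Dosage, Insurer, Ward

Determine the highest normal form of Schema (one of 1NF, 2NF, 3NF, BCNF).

Candidate keys: {AdmitDate, BedNo, Dosage}, {AdmitDate, Dosage, Drug}, {BedNo, Insurer, Ward}, {BedNo, PatientID}, {Drug, PatientID}, {Drug, Ward}. Prime attributes: {AdmitDate, BedNo, Dosage, Drug, Insurer, PatientID, Ward}.
Insurer, Ward --> AdmitDate, PatientID: {Insurer, Ward}⁺ = {AdmitDate, Insurer, PatientID, Ward}, which is not all of the attributes, so the left side is not a superkey — BCNF is violated.
Since {AdmitDate, PatientID} ⊆ prime attributes and every other non-superkey FD also has a prime right side, the schema is in 3NF.

3NF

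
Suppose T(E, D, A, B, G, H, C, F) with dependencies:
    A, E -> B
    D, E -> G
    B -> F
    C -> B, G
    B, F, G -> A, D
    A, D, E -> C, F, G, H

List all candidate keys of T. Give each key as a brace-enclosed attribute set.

{A, D, E}, {A, E, G}, {B, D, E}, {B, E, G}, {C, E}

{E} never appears on the right of any FD, so every key must include it.
Closure of {C, E} is {A, B, C, D, E, F, G, H}, the whole schema; {C, E} is a candidate key.
Closure of {A, D, E} is {A, B, C, D, E, F, G, H}, the whole schema; {A, D, E} is a candidate key.
Closure of {A, E, G} is {A, B, C, D, E, F, G, H}, the whole schema; {A, E, G} is a candidate key.
Closure of {B, D, E} is {A, B, C, D, E, F, G, H}, the whole schema; {B, D, E} is a candidate key.
Closure of {B, E, G} is {A, B, C, D, E, F, G, H}, the whole schema; {B, E, G} is a candidate key.
Any other superkey properly contains one of these, so there are no further candidate keys.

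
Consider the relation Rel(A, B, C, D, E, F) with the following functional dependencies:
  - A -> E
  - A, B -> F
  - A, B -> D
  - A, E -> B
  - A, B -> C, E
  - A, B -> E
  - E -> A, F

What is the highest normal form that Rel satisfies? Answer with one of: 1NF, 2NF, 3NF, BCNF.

BCNF

Candidate keys: {A}, {E}. Prime attributes: {A, E}.
The left-hand side of every FD is a superkey, so BCNF is satisfied.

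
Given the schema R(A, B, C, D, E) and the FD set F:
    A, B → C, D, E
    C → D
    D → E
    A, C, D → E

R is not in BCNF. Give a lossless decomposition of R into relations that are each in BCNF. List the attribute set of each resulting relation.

Candidate key of the original relation: {A, B}.
{A, B, C, D, E}: {C} determines {C, D, E} here but is not a superkey — split on C → D, E, giving {C, D, E} and {A, B, C}.
{C, D, E}: {D} determines {D, E} here but is not a superkey — split on D → E, giving {D, E} and {C, D}.
{D, E} is in BCNF.
{C, D} is in BCNF.
{A, B, C} is in BCNF.

{A, B, C}; {C, D}; {D, E}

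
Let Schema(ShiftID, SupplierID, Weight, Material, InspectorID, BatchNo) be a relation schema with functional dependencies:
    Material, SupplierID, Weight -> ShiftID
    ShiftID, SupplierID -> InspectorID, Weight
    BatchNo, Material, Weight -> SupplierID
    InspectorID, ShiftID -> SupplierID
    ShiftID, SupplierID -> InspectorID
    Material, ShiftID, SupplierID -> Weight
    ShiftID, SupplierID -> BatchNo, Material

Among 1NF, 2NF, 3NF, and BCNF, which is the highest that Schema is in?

Candidate keys: {BatchNo, Material, Weight}, {InspectorID, ShiftID}, {Material, SupplierID, Weight}, {ShiftID, SupplierID}. Prime attributes: {BatchNo, InspectorID, Material, ShiftID, SupplierID, Weight}.
The left-hand side of every FD is a superkey, so BCNF is satisfied.

BCNF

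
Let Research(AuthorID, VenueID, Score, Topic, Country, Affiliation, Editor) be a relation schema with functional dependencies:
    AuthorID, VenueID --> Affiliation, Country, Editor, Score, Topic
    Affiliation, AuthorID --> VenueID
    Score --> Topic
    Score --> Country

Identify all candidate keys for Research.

{Affiliation, AuthorID}, {AuthorID, VenueID}

No FD produces {AuthorID}, so it must be in every candidate key.
{Affiliation, AuthorID} is a candidate key since {Affiliation, AuthorID}⁺ = {Affiliation, AuthorID, Country, Editor, Score, Topic, VenueID} covers every attribute.
{AuthorID, VenueID} is a candidate key since {AuthorID, VenueID}⁺ = {Affiliation, AuthorID, Country, Editor, Score, Topic, VenueID} covers every attribute.
No proper subset of any of these is a key, and no other minimal superkey exists.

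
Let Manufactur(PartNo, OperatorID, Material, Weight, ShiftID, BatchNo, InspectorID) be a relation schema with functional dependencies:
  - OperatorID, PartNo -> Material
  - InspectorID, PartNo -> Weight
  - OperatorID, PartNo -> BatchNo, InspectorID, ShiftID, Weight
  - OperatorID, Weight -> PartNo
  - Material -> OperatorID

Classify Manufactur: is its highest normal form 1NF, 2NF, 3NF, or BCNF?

3NF

Candidate keys: {Material, PartNo}, {Material, Weight}, {OperatorID, PartNo}, {OperatorID, Weight}. Prime attributes: {Material, OperatorID, PartNo, Weight}.
InspectorID, PartNo -> Weight breaks BCNF: {InspectorID, PartNo}⁺ = {InspectorID, PartNo, Weight}, so {InspectorID, PartNo} is not a superkey.
Its right-hand attributes {Weight} are all prime, as are those of every other non-superkey FD — the relation is in 3NF.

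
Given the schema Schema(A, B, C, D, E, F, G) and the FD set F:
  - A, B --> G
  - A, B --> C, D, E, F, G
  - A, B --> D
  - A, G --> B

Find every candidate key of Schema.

{A, B}, {A, G}

No FD produces {A}, so it must be in every candidate key.
{A, B} is a candidate key since {A, B}⁺ = {A, B, C, D, E, F, G} covers every attribute.
{A, G} is a candidate key since {A, G}⁺ = {A, B, C, D, E, F, G} covers every attribute.
No proper subset of any of these is a key, and no other minimal superkey exists.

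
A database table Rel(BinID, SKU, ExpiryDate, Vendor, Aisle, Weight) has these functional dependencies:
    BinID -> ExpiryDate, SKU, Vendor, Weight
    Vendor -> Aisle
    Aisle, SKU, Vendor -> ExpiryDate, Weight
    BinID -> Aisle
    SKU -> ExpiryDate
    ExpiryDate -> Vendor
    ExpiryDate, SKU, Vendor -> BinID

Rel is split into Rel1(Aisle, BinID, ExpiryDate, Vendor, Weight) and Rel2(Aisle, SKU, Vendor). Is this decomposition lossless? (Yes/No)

No

Common attributes: {Aisle, Vendor}; their closure is {Aisle, Vendor}.
Rel1 ⊄ {Aisle, Vendor} and Rel2 ⊄ {Aisle, Vendor}, so the split is lossy.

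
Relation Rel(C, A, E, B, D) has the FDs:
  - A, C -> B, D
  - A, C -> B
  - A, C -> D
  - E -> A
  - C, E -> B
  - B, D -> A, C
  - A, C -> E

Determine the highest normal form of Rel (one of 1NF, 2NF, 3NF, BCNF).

3NF

Candidate keys: {A, C}, {B, D}, {C, E}. Prime attributes: {A, B, C, D, E}.
E -> A: {E}⁺ = {A, E}, which is not all of the attributes, so the left side is not a superkey — BCNF is violated.
But every attribute on its right side ({A}) is prime, and the same holds for every other non-superkey FD, so 3NF still holds.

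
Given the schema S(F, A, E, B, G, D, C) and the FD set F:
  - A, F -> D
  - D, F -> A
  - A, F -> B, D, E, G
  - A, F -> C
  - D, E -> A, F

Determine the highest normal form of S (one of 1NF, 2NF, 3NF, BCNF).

BCNF

Candidate keys: {A, F}, {D, E}, {D, F}. Prime attributes: {A, D, E, F}.
Every FD has a superkey on the left, so the relation is in BCNF.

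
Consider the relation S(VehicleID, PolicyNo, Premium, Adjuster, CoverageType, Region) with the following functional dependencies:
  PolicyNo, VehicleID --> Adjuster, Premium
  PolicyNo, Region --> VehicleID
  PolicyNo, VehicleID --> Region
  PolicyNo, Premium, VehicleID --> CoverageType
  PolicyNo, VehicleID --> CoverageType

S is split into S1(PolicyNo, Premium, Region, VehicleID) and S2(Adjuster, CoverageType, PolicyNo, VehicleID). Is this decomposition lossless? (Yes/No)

Yes

S1 ∩ S2 = {PolicyNo, VehicleID}; its closure under F is {Adjuster, CoverageType, PolicyNo, Premium, Region, VehicleID}.
This includes all of S1, so the common attributes are a superkey of S1 — the join is lossless.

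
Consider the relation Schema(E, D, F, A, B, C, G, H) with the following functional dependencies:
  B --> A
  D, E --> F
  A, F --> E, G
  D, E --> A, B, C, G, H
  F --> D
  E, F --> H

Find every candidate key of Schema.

{A, F}, {B, F}, {D, E}, {E, F}

{A, F}⁺ = {A, B, C, D, E, F, G, H} — all of the relation — so {A, F} is a candidate key.
{B, F}⁺ = {A, B, C, D, E, F, G, H} — all of the relation — so {B, F} is a candidate key.
{D, E}⁺ = {A, B, C, D, E, F, G, H} — all of the relation — so {D, E} is a candidate key.
{E, F}⁺ = {A, B, C, D, E, F, G, H} — all of the relation — so {E, F} is a candidate key.
No proper subset of any of these is a key, and no other minimal superkey exists.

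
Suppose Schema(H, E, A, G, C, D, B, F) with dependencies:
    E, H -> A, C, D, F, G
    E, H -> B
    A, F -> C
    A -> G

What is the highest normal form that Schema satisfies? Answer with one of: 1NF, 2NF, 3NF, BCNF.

Candidate key: {E, H}. Prime attributes: {E, H}.
For A, F -> C we have {A, F}⁺ = {A, C, F, G}; {A, F} is not a superkey, so BCNF fails.
A, F -> C determines the non-prime attribute {C} from a non-superkey — 3NF is violated.
No proper subset of a key has a non-prime attribute in its closure, so there is no partial dependency; 2NF holds.

2NF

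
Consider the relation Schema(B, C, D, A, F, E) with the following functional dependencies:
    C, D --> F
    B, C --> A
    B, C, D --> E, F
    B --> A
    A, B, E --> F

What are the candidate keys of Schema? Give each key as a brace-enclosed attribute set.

Attributes never on any right-hand side: {B, C, D} — every candidate key must contain all of them.
{B, C, D}⁺ = {A, B, C, D, E, F}, which is every attribute, so {B, C, D} is a candidate key.
No other minimal set has full closure, so this is the only candidate key.

{B, C, D}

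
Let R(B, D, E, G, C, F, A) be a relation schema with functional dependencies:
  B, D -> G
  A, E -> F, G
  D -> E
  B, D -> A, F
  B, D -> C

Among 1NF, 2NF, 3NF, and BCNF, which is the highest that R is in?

Candidate key: {B, D}. Prime attributes: {B, D}.
For A, E -> F, G we have {A, E}⁺ = {A, E, F, G}; {A, E} is not a superkey, so BCNF fails.
A, E -> F, G has non-prime {F, G} on the right and a non-superkey on the left, so 3NF fails.
Since {D} ⊂ {B, D} and {D}⁺ ⊇ {E} with {E} non-prime, there is a partial dependency; 2NF fails.

1NF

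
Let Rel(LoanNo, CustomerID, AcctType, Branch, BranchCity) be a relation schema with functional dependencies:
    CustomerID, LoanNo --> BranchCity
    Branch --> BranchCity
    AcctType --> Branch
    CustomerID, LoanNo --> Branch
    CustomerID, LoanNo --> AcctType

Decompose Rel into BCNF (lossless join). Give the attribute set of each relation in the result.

{AcctType, Branch}; {AcctType, CustomerID, LoanNo}; {Branch, BranchCity}

Candidate key of the original relation: {CustomerID, LoanNo}.
{AcctType, Branch, BranchCity, CustomerID, LoanNo}: {Branch} determines {Branch, BranchCity} here but is not a superkey — split on Branch --> BranchCity, giving {Branch, BranchCity} and {AcctType, Branch, CustomerID, LoanNo}.
{Branch, BranchCity}: every determinant is a superkey — BCNF.
{AcctType, Branch, CustomerID, LoanNo}: {AcctType} determines {AcctType, Branch} here but is not a superkey — split on AcctType --> Branch, giving {AcctType, Branch} and {AcctType, CustomerID, LoanNo}.
{AcctType, Branch}: every determinant is a superkey — BCNF.
{AcctType, CustomerID, LoanNo}: every determinant is a superkey — BCNF.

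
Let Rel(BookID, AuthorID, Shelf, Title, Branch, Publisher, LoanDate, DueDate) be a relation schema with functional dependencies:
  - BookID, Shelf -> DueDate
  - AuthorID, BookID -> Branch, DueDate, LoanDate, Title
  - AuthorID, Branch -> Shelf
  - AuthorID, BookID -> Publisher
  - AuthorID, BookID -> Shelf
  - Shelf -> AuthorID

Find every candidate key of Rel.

No FD produces {BookID}, so it must be in every candidate key.
{AuthorID, BookID} is a candidate key since {AuthorID, BookID}⁺ = {AuthorID, BookID, Branch, DueDate, LoanDate, Publisher, Shelf, Title} covers every attribute.
{BookID, Shelf} is a candidate key since {BookID, Shelf}⁺ = {AuthorID, BookID, Branch, DueDate, LoanDate, Publisher, Shelf, Title} covers every attribute.
No proper subset of any of these is a key, and no other minimal superkey exists.

{AuthorID, BookID}, {BookID, Shelf}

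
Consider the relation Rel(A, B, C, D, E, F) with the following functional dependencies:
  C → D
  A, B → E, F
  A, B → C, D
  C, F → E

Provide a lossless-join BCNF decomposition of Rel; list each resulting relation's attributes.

{A, B, C, F}; {C, D}; {C, E, F}

Candidate key of the original relation: {A, B}.
Within {A, B, C, D, E, F}: {C}⁺ ∩ {A, B, C, D, E, F} = {C, D}, not the whole set, so C → D violates BCNF; decompose into {C, D} and {A, B, C, E, F}.
{C, D}: every determinant is a superkey — BCNF.
Within {A, B, C, E, F}: {C, F}⁺ ∩ {A, B, C, E, F} = {C, E, F}, not the whole set, so C, F → E violates BCNF; decompose into {C, E, F} and {A, B, C, F}.
{C, E, F}: every determinant is a superkey — BCNF.
{A, B, C, F}: every determinant is a superkey — BCNF.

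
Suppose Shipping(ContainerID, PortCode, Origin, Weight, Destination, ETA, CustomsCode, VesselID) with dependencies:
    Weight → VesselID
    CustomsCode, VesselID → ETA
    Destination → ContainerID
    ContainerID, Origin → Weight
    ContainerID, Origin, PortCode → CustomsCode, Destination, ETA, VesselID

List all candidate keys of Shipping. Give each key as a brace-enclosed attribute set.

Attributes never on any right-hand side: {Origin, PortCode} — every candidate key must contain all of them.
{ContainerID, Origin, PortCode}⁺ = {ContainerID, CustomsCode, Destination, ETA, Origin, PortCode, VesselID, Weight}, which is every attribute, so {ContainerID, Origin, PortCode} is a candidate key.
{Destination, Origin, PortCode}⁺ = {ContainerID, CustomsCode, Destination, ETA, Origin, PortCode, VesselID, Weight}, which is every attribute, so {Destination, Origin, PortCode} is a candidate key.
No proper subset of any of these is a key, and no other minimal superkey exists.

{ContainerID, Origin, PortCode}, {Destination, Origin, PortCode}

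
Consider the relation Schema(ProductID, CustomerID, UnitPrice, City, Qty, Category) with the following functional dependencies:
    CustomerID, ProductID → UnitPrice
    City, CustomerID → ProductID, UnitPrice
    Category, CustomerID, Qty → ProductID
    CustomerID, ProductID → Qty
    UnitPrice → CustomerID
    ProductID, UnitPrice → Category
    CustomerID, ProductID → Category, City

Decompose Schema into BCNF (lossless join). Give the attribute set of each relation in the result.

Candidate keys of the original relation: {Category, CustomerID, Qty}, {Category, Qty, UnitPrice}, {City, CustomerID}, {City, UnitPrice}, {CustomerID, ProductID}, {ProductID, UnitPrice}.
Within {Category, City, CustomerID, ProductID, Qty, UnitPrice}: {UnitPrice}⁺ ∩ {Category, City, CustomerID, ProductID, Qty, UnitPrice} = {CustomerID, UnitPrice}, not the whole set, so UnitPrice → CustomerID violates BCNF; decompose into {CustomerID, UnitPrice} and {Category, City, ProductID, Qty, UnitPrice}.
{CustomerID, UnitPrice} is in BCNF.
{Category, City, ProductID, Qty, UnitPrice} is in BCNF.

{Category, City, ProductID, Qty, UnitPrice}; {CustomerID, UnitPrice}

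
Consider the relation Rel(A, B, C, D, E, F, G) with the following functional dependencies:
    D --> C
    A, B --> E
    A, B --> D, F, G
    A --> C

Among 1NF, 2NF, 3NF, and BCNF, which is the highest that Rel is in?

Candidate key: {A, B}. Prime attributes: {A, B}.
D --> C: {D}⁺ = {C, D}, which is not all of the attributes, so the left side is not a superkey — BCNF is violated.
D --> C determines the non-prime attribute {C} from a non-superkey — 3NF is violated.
Since {A} ⊂ {A, B} and {A}⁺ ⊇ {C} with {C} non-prime, there is a partial dependency; 2NF fails.

1NF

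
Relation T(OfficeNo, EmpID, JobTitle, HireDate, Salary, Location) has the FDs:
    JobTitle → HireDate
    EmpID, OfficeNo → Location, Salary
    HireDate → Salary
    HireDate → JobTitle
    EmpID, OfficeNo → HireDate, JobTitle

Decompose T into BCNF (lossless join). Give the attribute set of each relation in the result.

{EmpID, JobTitle, Location, OfficeNo}; {HireDate, JobTitle, Salary}

Candidate key of the original relation: {EmpID, OfficeNo}.
{EmpID, HireDate, JobTitle, Location, OfficeNo, Salary}: {JobTitle} determines {HireDate, JobTitle, Salary} here but is not a superkey — split on JobTitle → HireDate, Salary, giving {HireDate, JobTitle, Salary} and {EmpID, JobTitle, Location, OfficeNo}.
{HireDate, JobTitle, Salary}: every determinant is a superkey — BCNF.
{EmpID, JobTitle, Location, OfficeNo}: every determinant is a superkey — BCNF.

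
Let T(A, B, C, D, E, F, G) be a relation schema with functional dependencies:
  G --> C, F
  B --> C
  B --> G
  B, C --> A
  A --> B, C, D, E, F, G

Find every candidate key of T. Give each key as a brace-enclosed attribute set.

{A}, {B}

{A}⁺ = {A, B, C, D, E, F, G} — all of the relation — so {A} is a candidate key.
{B}⁺ = {A, B, C, D, E, F, G} — all of the relation — so {B} is a candidate key.
Any other superkey properly contains one of these, so there are no further candidate keys.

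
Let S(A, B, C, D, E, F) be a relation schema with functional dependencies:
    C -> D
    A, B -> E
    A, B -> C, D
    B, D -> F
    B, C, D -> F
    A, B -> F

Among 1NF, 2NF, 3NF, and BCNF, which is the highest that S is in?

2NF

Candidate key: {A, B}. Prime attributes: {A, B}.
For C -> D we have {C}⁺ = {C, D}; {C} is not a superkey, so BCNF fails.
C -> D determines the non-prime attribute {D} from a non-superkey — 3NF is violated.
Checking every proper subset of each key, none determines a non-prime attribute — 2NF is satisfied.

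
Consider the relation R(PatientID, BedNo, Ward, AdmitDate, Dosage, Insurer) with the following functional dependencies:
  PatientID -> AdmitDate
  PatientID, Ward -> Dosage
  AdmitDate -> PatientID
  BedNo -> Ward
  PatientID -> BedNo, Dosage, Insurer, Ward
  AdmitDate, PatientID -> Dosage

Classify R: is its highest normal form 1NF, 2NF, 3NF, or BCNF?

2NF

Candidate keys: {AdmitDate}, {PatientID}. Prime attributes: {AdmitDate, PatientID}.
For BedNo -> Ward we have {BedNo}⁺ = {BedNo, Ward}; {BedNo} is not a superkey, so BCNF fails.
Because {Ward} is non-prime and the left side of BedNo -> Ward is not a superkey, the relation is not in 3NF.
Every candidate key is a single attribute, so no partial dependency is possible; 2NF holds.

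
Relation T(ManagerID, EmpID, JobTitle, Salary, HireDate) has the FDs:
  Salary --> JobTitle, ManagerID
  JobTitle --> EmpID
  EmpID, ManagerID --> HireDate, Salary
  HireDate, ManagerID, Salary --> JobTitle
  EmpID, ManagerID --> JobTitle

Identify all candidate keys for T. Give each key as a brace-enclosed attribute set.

{Salary}⁺ = {EmpID, HireDate, JobTitle, ManagerID, Salary} — all of the relation — so {Salary} is a candidate key.
{EmpID, ManagerID}⁺ = {EmpID, HireDate, JobTitle, ManagerID, Salary} — all of the relation — so {EmpID, ManagerID} is a candidate key.
{JobTitle, ManagerID}⁺ = {EmpID, HireDate, JobTitle, ManagerID, Salary} — all of the relation — so {JobTitle, ManagerID} is a candidate key.
These are minimal and exhaustive — every other superkey contains one of them.

{EmpID, ManagerID}, {JobTitle, ManagerID}, {Salary}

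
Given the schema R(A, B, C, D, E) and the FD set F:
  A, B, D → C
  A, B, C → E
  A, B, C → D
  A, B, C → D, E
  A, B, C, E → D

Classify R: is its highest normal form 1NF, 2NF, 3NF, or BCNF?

Candidate keys: {A, B, C}, {A, B, D}. Prime attributes: {A, B, C, D}.
The left-hand side of every FD is a superkey, so BCNF is satisfied.

BCNF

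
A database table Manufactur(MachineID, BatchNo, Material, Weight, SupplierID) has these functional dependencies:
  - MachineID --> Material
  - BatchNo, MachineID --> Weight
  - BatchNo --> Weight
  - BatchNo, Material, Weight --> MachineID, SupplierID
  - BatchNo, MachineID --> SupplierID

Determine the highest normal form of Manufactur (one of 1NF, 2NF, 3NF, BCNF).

Candidate keys: {BatchNo, MachineID}, {BatchNo, Material}. Prime attributes: {BatchNo, MachineID, Material}.
MachineID --> Material breaks BCNF: {MachineID}⁺ = {MachineID, Material}, so {MachineID} is not a superkey.
BatchNo --> Weight determines the non-prime attribute {Weight} from a non-superkey — 3NF is violated.
Since {BatchNo} ⊂ {BatchNo, MachineID} and {BatchNo}⁺ ⊇ {Weight} with {Weight} non-prime, there is a partial dependency; 2NF fails.

1NF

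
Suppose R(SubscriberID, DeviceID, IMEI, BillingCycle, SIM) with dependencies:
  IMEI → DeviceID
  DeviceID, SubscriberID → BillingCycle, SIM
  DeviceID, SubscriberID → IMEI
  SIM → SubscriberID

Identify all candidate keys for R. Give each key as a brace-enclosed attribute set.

{DeviceID, SIM}, {DeviceID, SubscriberID}, {IMEI, SIM}, {IMEI, SubscriberID}

{DeviceID, SIM}⁺ = {BillingCycle, DeviceID, IMEI, SIM, SubscriberID} — all of the relation — so {DeviceID, SIM} is a candidate key.
{DeviceID, SubscriberID}⁺ = {BillingCycle, DeviceID, IMEI, SIM, SubscriberID} — all of the relation — so {DeviceID, SubscriberID} is a candidate key.
{IMEI, SIM}⁺ = {BillingCycle, DeviceID, IMEI, SIM, SubscriberID} — all of the relation — so {IMEI, SIM} is a candidate key.
{IMEI, SubscriberID}⁺ = {BillingCycle, DeviceID, IMEI, SIM, SubscriberID} — all of the relation — so {IMEI, SubscriberID} is a candidate key.
Any other superkey properly contains one of these, so there are no further candidate keys.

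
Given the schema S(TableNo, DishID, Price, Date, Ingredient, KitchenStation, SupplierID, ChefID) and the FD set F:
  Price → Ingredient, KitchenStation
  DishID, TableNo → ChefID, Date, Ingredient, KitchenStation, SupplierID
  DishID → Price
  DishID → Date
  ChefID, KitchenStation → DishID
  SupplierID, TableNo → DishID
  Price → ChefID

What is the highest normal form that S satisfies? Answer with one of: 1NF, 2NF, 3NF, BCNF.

1NF

Candidate keys: {ChefID, KitchenStation, TableNo}, {DishID, TableNo}, {Price, TableNo}, {SupplierID, TableNo}. Prime attributes: {ChefID, DishID, KitchenStation, Price, SupplierID, TableNo}.
For Price → Ingredient, KitchenStation we have {Price}⁺ = {ChefID, Date, DishID, Ingredient, KitchenStation, Price}; {Price} is not a superkey, so BCNF fails.
Because {Ingredient} is non-prime and the left side of Price → Ingredient, KitchenStation is not a superkey, the relation is not in 3NF.
Since {DishID} ⊂ {DishID, TableNo} and {DishID}⁺ ⊇ {Date, Ingredient} with {Date, Ingredient} non-prime, there is a partial dependency; 2NF fails.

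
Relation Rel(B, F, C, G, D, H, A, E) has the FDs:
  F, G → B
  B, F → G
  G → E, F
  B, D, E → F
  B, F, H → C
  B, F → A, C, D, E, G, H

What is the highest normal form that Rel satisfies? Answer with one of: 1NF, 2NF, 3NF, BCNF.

BCNF

Candidate keys: {B, D, E}, {B, F}, {G}. Prime attributes: {B, D, E, F, G}.
Each dependency's left side is a superkey — BCNF holds.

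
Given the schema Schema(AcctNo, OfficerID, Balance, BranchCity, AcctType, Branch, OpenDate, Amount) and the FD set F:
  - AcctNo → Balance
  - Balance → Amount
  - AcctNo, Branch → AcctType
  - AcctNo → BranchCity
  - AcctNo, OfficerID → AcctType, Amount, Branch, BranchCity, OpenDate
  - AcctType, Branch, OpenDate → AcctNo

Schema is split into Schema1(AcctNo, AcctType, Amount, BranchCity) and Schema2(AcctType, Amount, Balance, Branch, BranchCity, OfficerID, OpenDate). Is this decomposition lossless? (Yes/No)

Common attributes: {AcctType, Amount, BranchCity}; their closure is {AcctType, Amount, BranchCity}.
The closure covers neither Schema1 nor Schema2 entirely; the join is not lossless.

No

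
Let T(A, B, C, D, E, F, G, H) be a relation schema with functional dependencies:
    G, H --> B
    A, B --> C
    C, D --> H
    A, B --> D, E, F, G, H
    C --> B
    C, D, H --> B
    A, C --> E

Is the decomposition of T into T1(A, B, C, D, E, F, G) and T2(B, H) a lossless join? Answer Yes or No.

No

Common attributes: {B}; their closure is {B}.
Neither T1 nor T2 is contained in that closure, so the decomposition is lossy.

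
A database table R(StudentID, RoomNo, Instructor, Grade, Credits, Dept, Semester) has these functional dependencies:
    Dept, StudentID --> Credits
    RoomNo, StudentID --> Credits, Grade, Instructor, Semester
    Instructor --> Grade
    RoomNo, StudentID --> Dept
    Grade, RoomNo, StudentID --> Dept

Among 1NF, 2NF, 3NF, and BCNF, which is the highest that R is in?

2NF

Candidate key: {RoomNo, StudentID}. Prime attributes: {RoomNo, StudentID}.
For Dept, StudentID --> Credits we have {Dept, StudentID}⁺ = {Credits, Dept, StudentID}; {Dept, StudentID} is not a superkey, so BCNF fails.
Dept, StudentID --> Credits has non-prime {Credits} on the right and a non-superkey on the left, so 3NF fails.
No non-prime attribute depends on a proper subset of any candidate key, so 2NF holds.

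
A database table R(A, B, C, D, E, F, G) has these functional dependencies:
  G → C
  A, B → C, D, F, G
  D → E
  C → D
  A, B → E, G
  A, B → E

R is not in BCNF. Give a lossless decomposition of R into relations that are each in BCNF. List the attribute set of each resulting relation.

{A, B, F, G}; {C, D}; {C, G}; {D, E}

Candidate key of the original relation: {A, B}.
Within {A, B, C, D, E, F, G}: {G}⁺ ∩ {A, B, C, D, E, F, G} = {C, D, E, G}, not the whole set, so G → C, D, E violates BCNF; decompose into {C, D, E, G} and {A, B, F, G}.
Within {C, D, E, G}: {D}⁺ ∩ {C, D, E, G} = {D, E}, not the whole set, so D → E violates BCNF; decompose into {D, E} and {C, D, G}.
{D, E} is in BCNF.
Within {C, D, G}: {C}⁺ ∩ {C, D, G} = {C, D}, not the whole set, so C → D violates BCNF; decompose into {C, D} and {C, G}.
{C, D} is in BCNF.
{C, G} is in BCNF.
{A, B, F, G} is in BCNF.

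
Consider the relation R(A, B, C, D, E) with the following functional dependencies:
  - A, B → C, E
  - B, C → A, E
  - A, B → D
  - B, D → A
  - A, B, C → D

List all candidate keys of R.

Attributes never on any right-hand side: {B} — every candidate key must contain it.
{A, B}⁺ = {A, B, C, D, E} — all of the relation — so {A, B} is a candidate key.
{B, C}⁺ = {A, B, C, D, E} — all of the relation — so {B, C} is a candidate key.
{B, D}⁺ = {A, B, C, D, E} — all of the relation — so {B, D} is a candidate key.
These are minimal and exhaustive — every other superkey contains one of them.

{A, B}, {B, C}, {B, D}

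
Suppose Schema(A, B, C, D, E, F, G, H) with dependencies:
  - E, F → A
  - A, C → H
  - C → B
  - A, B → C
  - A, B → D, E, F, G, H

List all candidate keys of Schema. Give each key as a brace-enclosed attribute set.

{A, B}, {A, C}, {B, E, F}, {C, E, F}

Closure of {A, B} is {A, B, C, D, E, F, G, H}, the whole schema; {A, B} is a candidate key.
Closure of {A, C} is {A, B, C, D, E, F, G, H}, the whole schema; {A, C} is a candidate key.
Closure of {B, E, F} is {A, B, C, D, E, F, G, H}, the whole schema; {B, E, F} is a candidate key.
Closure of {C, E, F} is {A, B, C, D, E, F, G, H}, the whole schema; {C, E, F} is a candidate key.
No proper subset of any of these is a key, and no other minimal superkey exists.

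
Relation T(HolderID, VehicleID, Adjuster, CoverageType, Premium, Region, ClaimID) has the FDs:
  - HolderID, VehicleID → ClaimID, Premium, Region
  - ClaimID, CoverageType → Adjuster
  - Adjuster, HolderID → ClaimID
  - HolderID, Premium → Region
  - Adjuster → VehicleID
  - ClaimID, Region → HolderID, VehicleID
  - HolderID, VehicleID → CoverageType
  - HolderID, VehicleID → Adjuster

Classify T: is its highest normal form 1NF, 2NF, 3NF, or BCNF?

Candidate keys: {Adjuster, HolderID}, {ClaimID, CoverageType, HolderID}, {ClaimID, HolderID, Premium}, {ClaimID, Region}, {HolderID, VehicleID}. Prime attributes: {Adjuster, ClaimID, CoverageType, HolderID, Premium, Region, VehicleID}.
ClaimID, CoverageType → Adjuster breaks BCNF: {ClaimID, CoverageType}⁺ = {Adjuster, ClaimID, CoverageType, VehicleID}, so {ClaimID, CoverageType} is not a superkey.
Its right-hand attributes {Adjuster} are all prime, as are those of every other non-superkey FD — the relation is in 3NF.

3NF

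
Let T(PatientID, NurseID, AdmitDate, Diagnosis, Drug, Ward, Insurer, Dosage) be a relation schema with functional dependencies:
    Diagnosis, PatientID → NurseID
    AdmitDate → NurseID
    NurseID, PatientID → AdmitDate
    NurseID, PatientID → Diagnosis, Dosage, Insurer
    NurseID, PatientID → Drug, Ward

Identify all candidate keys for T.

Attributes never on any right-hand side: {PatientID} — every candidate key must contain it.
{AdmitDate, PatientID} is a candidate key since {AdmitDate, PatientID}⁺ = {AdmitDate, Diagnosis, Dosage, Drug, Insurer, NurseID, PatientID, Ward} covers every attribute.
{Diagnosis, PatientID} is a candidate key since {Diagnosis, PatientID}⁺ = {AdmitDate, Diagnosis, Dosage, Drug, Insurer, NurseID, PatientID, Ward} covers every attribute.
{NurseID, PatientID} is a candidate key since {NurseID, PatientID}⁺ = {AdmitDate, Diagnosis, Dosage, Drug, Insurer, NurseID, PatientID, Ward} covers every attribute.
No proper subset of any of these is a key, and no other minimal superkey exists.

{AdmitDate, PatientID}, {Diagnosis, PatientID}, {NurseID, PatientID}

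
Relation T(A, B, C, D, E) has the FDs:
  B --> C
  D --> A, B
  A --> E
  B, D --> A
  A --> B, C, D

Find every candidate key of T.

{A} is a candidate key since {A}⁺ = {A, B, C, D, E} covers every attribute.
{D} is a candidate key since {D}⁺ = {A, B, C, D, E} covers every attribute.
Any other superkey properly contains one of these, so there are no further candidate keys.

{A}, {D}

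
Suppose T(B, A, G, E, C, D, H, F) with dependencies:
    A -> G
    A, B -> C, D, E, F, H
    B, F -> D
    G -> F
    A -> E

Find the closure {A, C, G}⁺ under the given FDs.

Start with {A, C, G}.
G -> F applies; add {F} → now {A, C, F, G}.
A -> E applies; add {E} → now {A, C, E, F, G}.
No further FD applies.

{A, C, E, F, G}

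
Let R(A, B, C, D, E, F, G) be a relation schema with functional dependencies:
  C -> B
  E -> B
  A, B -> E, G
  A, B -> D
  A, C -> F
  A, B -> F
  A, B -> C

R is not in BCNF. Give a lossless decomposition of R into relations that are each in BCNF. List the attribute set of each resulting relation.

Candidate keys of the original relation: {A, B}, {A, C}, {A, E}.
In {A, B, C, D, E, F, G}, {C} is not a superkey ({C}⁺ restricted to this set is {B, C}), so split on C -> B into {B, C} and {A, C, D, E, F, G}.
{B, C} is in BCNF.
{A, C, D, E, F, G} is in BCNF.

{A, C, D, E, F, G}; {B, C}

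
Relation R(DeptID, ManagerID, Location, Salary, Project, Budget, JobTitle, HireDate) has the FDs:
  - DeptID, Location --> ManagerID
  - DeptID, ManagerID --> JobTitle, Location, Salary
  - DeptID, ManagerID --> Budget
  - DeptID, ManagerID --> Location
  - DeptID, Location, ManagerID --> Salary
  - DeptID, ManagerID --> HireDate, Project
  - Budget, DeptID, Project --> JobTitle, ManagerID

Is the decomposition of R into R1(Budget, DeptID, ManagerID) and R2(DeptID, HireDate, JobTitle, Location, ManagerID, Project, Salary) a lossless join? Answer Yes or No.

Yes

The shared attributes are {DeptID, ManagerID} and {DeptID, ManagerID}⁺ = {Budget, DeptID, HireDate, JobTitle, Location, ManagerID, Project, Salary}.
Since R1 ⊆ {Budget, DeptID, HireDate, JobTitle, Location, ManagerID, Project, Salary}, the intersection is a superkey of R1; the decomposition is lossless.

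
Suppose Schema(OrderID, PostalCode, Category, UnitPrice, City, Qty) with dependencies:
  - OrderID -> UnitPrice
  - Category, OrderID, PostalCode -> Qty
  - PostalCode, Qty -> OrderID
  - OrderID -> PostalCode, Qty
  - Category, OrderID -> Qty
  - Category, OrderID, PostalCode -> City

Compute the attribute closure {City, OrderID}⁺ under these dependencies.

Start with {City, OrderID}.
OrderID -> UnitPrice applies; add {UnitPrice} → now {City, OrderID, UnitPrice}.
OrderID -> PostalCode, Qty applies; add {PostalCode, Qty} → now {City, OrderID, PostalCode, Qty, UnitPrice}.
No further FD applies.

{City, OrderID, PostalCode, Qty, UnitPrice}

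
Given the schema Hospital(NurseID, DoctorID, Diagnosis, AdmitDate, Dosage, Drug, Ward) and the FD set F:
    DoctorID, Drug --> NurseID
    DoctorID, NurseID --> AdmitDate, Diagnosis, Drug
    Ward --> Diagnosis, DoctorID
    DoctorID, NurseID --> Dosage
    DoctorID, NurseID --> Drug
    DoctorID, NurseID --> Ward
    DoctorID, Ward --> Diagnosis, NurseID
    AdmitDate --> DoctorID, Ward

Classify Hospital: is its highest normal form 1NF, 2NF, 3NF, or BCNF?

BCNF

Candidate keys: {AdmitDate}, {DoctorID, Drug}, {DoctorID, NurseID}, {Ward}. Prime attributes: {AdmitDate, DoctorID, Drug, NurseID, Ward}.
Each dependency's left side is a superkey — BCNF holds.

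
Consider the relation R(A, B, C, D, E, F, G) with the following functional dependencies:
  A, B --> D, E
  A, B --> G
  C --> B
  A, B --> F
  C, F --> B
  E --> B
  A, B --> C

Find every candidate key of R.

Attributes never on any right-hand side: {A} — every candidate key must contain it.
{A, B} is a candidate key since {A, B}⁺ = {A, B, C, D, E, F, G} covers every attribute.
{A, C} is a candidate key since {A, C}⁺ = {A, B, C, D, E, F, G} covers every attribute.
{A, E} is a candidate key since {A, E}⁺ = {A, B, C, D, E, F, G} covers every attribute.
No proper subset of any of these is a key, and no other minimal superkey exists.

{A, B}, {A, C}, {A, E}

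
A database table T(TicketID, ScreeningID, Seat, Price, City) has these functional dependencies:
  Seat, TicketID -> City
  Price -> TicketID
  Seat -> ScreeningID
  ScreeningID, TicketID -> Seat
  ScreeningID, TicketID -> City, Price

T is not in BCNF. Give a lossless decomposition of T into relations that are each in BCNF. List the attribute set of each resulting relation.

{City, Price, Seat}; {Price, TicketID}; {ScreeningID, Seat}

Candidate keys of the original relation: {Price, ScreeningID}, {Price, Seat}, {ScreeningID, TicketID}, {Seat, TicketID}.
Within {City, Price, ScreeningID, Seat, TicketID}: {Price}⁺ ∩ {City, Price, ScreeningID, Seat, TicketID} = {Price, TicketID}, not the whole set, so Price -> TicketID violates BCNF; decompose into {Price, TicketID} and {City, Price, ScreeningID, Seat}.
{Price, TicketID}: every determinant is a superkey — BCNF.
Within {City, Price, ScreeningID, Seat}: {Seat}⁺ ∩ {City, Price, ScreeningID, Seat} = {ScreeningID, Seat}, not the whole set, so Seat -> ScreeningID violates BCNF; decompose into {ScreeningID, Seat} and {City, Price, Seat}.
{ScreeningID, Seat}: every determinant is a superkey — BCNF.
{City, Price, Seat}: every determinant is a superkey — BCNF.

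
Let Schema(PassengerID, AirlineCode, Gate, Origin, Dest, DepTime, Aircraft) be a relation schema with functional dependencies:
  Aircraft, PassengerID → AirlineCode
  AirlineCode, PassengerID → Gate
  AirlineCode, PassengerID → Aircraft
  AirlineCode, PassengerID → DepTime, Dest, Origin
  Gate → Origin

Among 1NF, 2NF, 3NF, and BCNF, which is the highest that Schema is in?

Candidate keys: {Aircraft, PassengerID}, {AirlineCode, PassengerID}. Prime attributes: {Aircraft, AirlineCode, PassengerID}.
Gate → Origin breaks BCNF: {Gate}⁺ = {Gate, Origin}, so {Gate} is not a superkey.
Gate → Origin has non-prime {Origin} on the right and a non-superkey on the left, so 3NF fails.
No proper subset of a key has a non-prime attribute in its closure, so there is no partial dependency; 2NF holds.

2NF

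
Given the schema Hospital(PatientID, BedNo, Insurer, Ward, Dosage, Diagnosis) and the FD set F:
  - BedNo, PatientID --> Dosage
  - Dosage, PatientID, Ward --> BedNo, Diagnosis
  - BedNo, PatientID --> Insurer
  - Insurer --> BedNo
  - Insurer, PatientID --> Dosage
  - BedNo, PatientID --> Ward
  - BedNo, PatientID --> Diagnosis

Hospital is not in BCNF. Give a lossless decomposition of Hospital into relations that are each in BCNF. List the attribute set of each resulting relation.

{BedNo, Insurer}; {Diagnosis, Dosage, Insurer, PatientID, Ward}

Candidate keys of the original relation: {BedNo, PatientID}, {Dosage, PatientID, Ward}, {Insurer, PatientID}.
In {BedNo, Diagnosis, Dosage, Insurer, PatientID, Ward}, {Insurer} is not a superkey ({Insurer}⁺ restricted to this set is {BedNo, Insurer}), so split on Insurer --> BedNo into {BedNo, Insurer} and {Diagnosis, Dosage, Insurer, PatientID, Ward}.
{BedNo, Insurer} is in BCNF.
{Diagnosis, Dosage, Insurer, PatientID, Ward} is in BCNF.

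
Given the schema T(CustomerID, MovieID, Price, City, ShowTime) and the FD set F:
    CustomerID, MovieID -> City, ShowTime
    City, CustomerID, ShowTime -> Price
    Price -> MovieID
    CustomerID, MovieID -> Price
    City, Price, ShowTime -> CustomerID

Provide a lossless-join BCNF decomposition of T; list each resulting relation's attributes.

Candidate keys of the original relation: {City, CustomerID, ShowTime}, {City, Price, ShowTime}, {CustomerID, MovieID}, {CustomerID, Price}.
{City, CustomerID, MovieID, Price, ShowTime}: {Price} determines {MovieID, Price} here but is not a superkey — split on Price -> MovieID, giving {MovieID, Price} and {City, CustomerID, Price, ShowTime}.
{MovieID, Price} is in BCNF.
{City, CustomerID, Price, ShowTime} is in BCNF.

{City, CustomerID, Price, ShowTime}; {MovieID, Price}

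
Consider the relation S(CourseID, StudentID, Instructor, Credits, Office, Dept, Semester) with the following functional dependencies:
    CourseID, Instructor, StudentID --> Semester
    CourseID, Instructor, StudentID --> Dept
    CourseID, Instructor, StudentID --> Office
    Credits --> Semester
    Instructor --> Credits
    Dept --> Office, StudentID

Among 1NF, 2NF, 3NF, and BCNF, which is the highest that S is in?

1NF

Candidate keys: {CourseID, Dept, Instructor}, {CourseID, Instructor, StudentID}. Prime attributes: {CourseID, Dept, Instructor, StudentID}.
Credits --> Semester breaks BCNF: {Credits}⁺ = {Credits, Semester}, so {Credits} is not a superkey.
Credits --> Semester determines the non-prime attribute {Semester} from a non-superkey — 3NF is violated.
The proper key subset {Dept} of {CourseID, Dept, Instructor} determines non-prime {Office}, so the relation is not even in 2NF.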